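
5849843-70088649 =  - 64238806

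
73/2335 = 73/2335 =0.03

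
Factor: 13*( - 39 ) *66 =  - 33462 = - 2^1*3^2*11^1*13^2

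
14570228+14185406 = 28755634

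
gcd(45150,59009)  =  1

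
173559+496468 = 670027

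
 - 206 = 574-780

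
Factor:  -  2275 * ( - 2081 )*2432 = 2^7 *5^2*7^1*13^1*19^1* 2081^1 = 11513756800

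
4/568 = 1/142= 0.01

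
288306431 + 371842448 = 660148879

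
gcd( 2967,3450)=69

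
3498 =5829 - 2331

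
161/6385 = 161/6385 = 0.03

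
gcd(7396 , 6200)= 4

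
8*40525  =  324200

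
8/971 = 8/971=0.01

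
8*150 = 1200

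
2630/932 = 1315/466  =  2.82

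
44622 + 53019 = 97641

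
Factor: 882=2^1*3^2*7^2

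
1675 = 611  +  1064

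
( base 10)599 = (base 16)257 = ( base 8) 1127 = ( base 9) 735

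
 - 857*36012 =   -  30862284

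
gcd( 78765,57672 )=267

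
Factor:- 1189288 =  - 2^3*47^1 * 3163^1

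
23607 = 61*387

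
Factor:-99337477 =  - 17^1*109^1*53609^1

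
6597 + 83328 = 89925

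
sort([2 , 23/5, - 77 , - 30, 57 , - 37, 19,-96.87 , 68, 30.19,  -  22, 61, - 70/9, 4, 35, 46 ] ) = [ - 96.87, - 77,-37, - 30, - 22, - 70/9,2, 4,  23/5,19, 30.19, 35,46, 57, 61, 68]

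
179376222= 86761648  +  92614574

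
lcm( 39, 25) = 975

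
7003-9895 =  - 2892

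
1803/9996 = 601/3332 = 0.18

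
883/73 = 12 + 7/73 = 12.10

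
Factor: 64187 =64187^1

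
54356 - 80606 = -26250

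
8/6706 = 4/3353 = 0.00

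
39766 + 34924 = 74690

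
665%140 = 105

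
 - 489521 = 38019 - 527540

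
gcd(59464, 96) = 8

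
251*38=9538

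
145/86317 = 145/86317 =0.00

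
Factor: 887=887^1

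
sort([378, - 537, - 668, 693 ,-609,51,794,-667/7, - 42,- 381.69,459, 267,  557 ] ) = [ - 668, - 609, - 537, - 381.69, - 667/7, - 42,51,267, 378 , 459,557,693,794 ] 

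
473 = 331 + 142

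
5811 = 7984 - 2173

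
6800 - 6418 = 382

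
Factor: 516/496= 2^( - 2) * 3^1*31^( -1 )* 43^1 =129/124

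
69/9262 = 69/9262 = 0.01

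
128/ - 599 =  - 1+471/599 = - 0.21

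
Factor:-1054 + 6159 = 5105 = 5^1*1021^1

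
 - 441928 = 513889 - 955817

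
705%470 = 235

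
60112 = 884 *68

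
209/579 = 209/579 = 0.36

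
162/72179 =162/72179=0.00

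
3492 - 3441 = 51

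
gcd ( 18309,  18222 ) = 3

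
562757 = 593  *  949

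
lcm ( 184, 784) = 18032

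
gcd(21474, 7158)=7158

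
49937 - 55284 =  - 5347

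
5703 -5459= 244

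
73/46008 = 73/46008 = 0.00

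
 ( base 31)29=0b1000111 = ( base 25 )2l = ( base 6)155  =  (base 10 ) 71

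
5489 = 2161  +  3328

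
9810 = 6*1635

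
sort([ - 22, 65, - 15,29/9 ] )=[ - 22, - 15,29/9,65]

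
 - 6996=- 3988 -3008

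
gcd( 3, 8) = 1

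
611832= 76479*8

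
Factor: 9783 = 3^2*1087^1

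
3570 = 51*70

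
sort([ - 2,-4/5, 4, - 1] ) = [ - 2,-1, - 4/5,4 ] 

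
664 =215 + 449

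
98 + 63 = 161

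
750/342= 125/57 = 2.19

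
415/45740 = 83/9148= 0.01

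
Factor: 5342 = 2^1*2671^1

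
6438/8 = 3219/4  =  804.75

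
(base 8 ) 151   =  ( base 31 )3c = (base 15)70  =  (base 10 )105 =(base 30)3f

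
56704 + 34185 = 90889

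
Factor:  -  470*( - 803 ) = 377410 = 2^1*5^1 * 11^1*47^1*73^1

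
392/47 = 392/47 = 8.34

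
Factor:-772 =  - 2^2*193^1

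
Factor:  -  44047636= - 2^2*29^1*379721^1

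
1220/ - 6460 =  - 1 + 262/323 = - 0.19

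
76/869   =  76/869 = 0.09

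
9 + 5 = 14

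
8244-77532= - 69288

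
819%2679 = 819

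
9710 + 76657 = 86367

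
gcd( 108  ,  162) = 54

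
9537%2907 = 816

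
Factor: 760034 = 2^1*11^1*179^1*193^1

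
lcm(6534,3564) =39204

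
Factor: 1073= 29^1*37^1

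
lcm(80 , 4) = 80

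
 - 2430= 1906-4336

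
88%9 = 7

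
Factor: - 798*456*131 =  - 2^4*3^2*  7^1 * 19^2*131^1= - 47669328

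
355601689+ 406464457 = 762066146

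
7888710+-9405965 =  - 1517255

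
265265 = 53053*5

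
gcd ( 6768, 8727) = 3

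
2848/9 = 2848/9 =316.44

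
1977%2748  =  1977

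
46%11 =2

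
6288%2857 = 574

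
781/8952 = 781/8952 = 0.09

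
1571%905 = 666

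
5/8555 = 1/1711= 0.00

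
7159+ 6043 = 13202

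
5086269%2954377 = 2131892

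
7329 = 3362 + 3967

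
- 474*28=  - 13272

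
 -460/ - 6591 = 460/6591  =  0.07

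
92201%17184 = 6281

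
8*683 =5464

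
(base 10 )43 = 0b101011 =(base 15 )2d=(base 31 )1c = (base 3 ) 1121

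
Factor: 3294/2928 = 2^( - 3)*3^2 = 9/8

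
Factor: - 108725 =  - 5^2 * 4349^1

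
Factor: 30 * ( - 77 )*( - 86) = 2^2*3^1*5^1*7^1*11^1* 43^1 = 198660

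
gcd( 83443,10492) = 1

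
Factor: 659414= 2^1*7^1*19^1 * 37^1* 67^1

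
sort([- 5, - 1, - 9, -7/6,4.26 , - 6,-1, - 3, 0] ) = [ - 9, - 6, - 5, - 3, - 7/6,-1 , - 1, 0, 4.26] 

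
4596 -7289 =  - 2693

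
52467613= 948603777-896136164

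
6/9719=6/9719 =0.00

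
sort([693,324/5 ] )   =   [324/5 , 693 ]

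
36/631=36/631 = 0.06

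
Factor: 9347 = 13^1*719^1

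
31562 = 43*734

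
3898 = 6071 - 2173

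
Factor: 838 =2^1*419^1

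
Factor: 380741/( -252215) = -5^( - 1)*19^1*29^1*73^(-1)= - 551/365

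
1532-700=832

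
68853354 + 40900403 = 109753757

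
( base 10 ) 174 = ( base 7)336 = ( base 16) ae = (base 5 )1144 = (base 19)93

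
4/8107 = 4/8107 = 0.00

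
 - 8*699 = -5592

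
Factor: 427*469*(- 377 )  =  -7^2*13^1*29^1*61^1*67^1  =  - 75499151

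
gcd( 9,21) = 3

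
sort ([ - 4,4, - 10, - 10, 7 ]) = [ - 10, - 10, - 4,4, 7]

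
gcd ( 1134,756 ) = 378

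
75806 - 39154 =36652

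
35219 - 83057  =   - 47838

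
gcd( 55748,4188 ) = 4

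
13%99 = 13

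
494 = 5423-4929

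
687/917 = 687/917= 0.75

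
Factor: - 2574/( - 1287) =2^1 = 2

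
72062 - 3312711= - 3240649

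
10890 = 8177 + 2713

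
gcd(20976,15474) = 6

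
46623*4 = 186492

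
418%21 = 19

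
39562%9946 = 9724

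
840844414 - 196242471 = 644601943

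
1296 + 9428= 10724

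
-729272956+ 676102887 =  - 53170069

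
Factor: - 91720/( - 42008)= 11465/5251  =  5^1*59^( - 1 )*89^( - 1 )*2293^1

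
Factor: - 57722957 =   -  41^1*1407877^1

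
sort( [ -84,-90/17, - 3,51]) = [  -  84, - 90/17, - 3,  51 ] 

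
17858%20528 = 17858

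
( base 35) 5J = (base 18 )AE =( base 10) 194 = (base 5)1234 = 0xc2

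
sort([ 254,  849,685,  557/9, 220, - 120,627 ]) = [ - 120,  557/9,220, 254,627, 685,  849]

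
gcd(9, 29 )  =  1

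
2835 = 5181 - 2346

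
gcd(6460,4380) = 20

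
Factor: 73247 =89^1*823^1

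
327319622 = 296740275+30579347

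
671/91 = 7+34/91  =  7.37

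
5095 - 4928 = 167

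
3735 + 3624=7359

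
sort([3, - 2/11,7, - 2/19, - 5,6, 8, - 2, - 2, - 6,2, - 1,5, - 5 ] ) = [-6,- 5, - 5, - 2,- 2, - 1, - 2/11, - 2/19,  2,3 , 5, 6, 7,  8]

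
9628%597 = 76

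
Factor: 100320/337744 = 2^1*3^1 * 5^1*101^( - 1 ) = 30/101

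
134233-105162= 29071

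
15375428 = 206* 74638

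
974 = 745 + 229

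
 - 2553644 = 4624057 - 7177701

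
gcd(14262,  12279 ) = 3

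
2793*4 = 11172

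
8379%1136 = 427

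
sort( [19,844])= [ 19,844]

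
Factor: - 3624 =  - 2^3*3^1*151^1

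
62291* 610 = 37997510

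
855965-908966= - 53001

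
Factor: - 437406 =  - 2^1*3^1*72901^1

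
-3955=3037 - 6992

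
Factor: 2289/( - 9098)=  - 2^(-1)*3^1*7^1 * 109^1*4549^( -1 )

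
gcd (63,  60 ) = 3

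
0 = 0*167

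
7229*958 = 6925382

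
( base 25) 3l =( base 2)1100000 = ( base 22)48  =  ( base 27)3F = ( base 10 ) 96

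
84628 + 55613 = 140241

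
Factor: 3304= 2^3*7^1  *  59^1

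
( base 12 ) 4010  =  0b1101100001100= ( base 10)6924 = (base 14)2748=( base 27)9dc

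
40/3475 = 8/695 = 0.01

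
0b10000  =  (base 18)G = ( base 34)G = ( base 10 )16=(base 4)100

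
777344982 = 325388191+451956791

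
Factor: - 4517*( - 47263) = 151^1*313^1*4517^1= 213486971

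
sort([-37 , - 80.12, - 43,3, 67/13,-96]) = [  -  96, - 80.12, - 43,  -  37,3, 67/13]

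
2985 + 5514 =8499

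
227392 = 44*5168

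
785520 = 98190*8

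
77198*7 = 540386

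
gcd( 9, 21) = 3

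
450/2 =225  =  225.00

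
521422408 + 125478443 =646900851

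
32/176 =2/11 = 0.18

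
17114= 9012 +8102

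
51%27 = 24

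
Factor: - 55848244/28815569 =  - 2^2*37^1*377353^1*28815569^( - 1)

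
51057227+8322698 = 59379925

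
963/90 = 107/10=   10.70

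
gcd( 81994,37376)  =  2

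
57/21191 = 57/21191 = 0.00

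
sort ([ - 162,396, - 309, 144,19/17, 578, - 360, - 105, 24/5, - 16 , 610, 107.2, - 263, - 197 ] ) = [ - 360, - 309, - 263, - 197 , - 162, - 105, - 16, 19/17, 24/5,107.2, 144, 396, 578,610 ] 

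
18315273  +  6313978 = 24629251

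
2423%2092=331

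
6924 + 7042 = 13966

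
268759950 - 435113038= - 166353088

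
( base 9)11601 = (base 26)BD3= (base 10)7777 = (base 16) 1E61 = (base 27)AI1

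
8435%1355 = 305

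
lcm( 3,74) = 222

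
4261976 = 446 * 9556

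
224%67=23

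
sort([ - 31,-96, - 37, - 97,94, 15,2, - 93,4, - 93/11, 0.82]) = [ - 97,-96, - 93 , - 37, - 31,  -  93/11,0.82,2,  4,15,94]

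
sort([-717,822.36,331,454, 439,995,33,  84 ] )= [ - 717, 33,84, 331 , 439, 454,822.36,995]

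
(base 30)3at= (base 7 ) 11555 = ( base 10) 3029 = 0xBD5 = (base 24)565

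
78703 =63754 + 14949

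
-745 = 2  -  747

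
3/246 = 1/82 = 0.01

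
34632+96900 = 131532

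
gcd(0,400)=400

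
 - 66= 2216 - 2282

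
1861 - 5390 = -3529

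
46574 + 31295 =77869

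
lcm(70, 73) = 5110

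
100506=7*14358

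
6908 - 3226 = 3682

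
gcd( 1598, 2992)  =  34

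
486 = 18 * 27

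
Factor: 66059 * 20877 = 3^1 * 7^1*6959^1*9437^1 = 1379113743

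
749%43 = 18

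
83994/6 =13999 = 13999.00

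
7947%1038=681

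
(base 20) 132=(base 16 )1ce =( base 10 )462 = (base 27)H3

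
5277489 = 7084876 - 1807387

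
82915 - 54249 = 28666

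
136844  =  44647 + 92197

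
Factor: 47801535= 3^1*5^1*17^1*31^1*6047^1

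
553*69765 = 38580045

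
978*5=4890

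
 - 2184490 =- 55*39718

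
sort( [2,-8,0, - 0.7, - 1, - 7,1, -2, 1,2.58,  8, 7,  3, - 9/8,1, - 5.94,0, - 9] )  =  [ - 9, -8, - 7,-5.94, - 2,  -  9/8, - 1, - 0.7,0,0,1, 1,1,2,  2.58,3,7,8] 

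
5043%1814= 1415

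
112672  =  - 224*( - 503) 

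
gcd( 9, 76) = 1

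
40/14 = 20/7 = 2.86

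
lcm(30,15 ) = 30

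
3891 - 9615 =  - 5724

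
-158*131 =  -20698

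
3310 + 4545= 7855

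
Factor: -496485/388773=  - 3^(-1)*5^1*7^(-1 )*11^(-1 )*59^1 = - 295/231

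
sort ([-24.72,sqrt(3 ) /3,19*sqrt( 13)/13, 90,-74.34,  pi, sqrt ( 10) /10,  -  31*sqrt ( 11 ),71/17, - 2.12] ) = [ - 31*sqrt (11), - 74.34, - 24.72, - 2.12, sqrt( 10)/10, sqrt(3)/3, pi , 71/17,19*sqrt (13)/13,90] 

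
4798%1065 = 538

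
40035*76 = 3042660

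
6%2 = 0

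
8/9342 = 4/4671 = 0.00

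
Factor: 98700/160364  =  3^1 *5^2*7^1*853^( - 1 ) = 525/853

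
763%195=178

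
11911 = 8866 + 3045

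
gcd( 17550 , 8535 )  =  15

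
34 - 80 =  - 46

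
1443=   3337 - 1894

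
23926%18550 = 5376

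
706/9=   706/9=   78.44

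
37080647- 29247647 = 7833000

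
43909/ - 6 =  - 7319 + 5/6 = -7318.17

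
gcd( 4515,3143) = 7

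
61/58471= 61/58471 = 0.00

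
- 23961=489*(  -  49) 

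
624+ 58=682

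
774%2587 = 774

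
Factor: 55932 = 2^2*3^1*59^1*79^1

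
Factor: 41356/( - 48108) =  - 3^( - 1) * 7^2 * 19^( - 1) = - 49/57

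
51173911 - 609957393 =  - 558783482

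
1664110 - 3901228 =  - 2237118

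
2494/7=356 + 2/7= 356.29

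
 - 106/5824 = -1 + 2859/2912 = - 0.02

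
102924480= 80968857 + 21955623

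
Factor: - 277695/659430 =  - 2^( - 1 )*3^1*11^2*431^( - 1) = -363/862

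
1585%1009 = 576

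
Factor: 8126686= 2^1*977^1*4159^1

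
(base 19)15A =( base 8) 722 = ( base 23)k6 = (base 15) 211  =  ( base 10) 466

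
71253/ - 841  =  -2457/29 = - 84.72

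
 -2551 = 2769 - 5320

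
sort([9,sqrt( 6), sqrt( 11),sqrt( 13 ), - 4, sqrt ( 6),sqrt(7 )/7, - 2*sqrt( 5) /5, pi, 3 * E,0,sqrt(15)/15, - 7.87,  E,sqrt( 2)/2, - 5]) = [ - 7.87, - 5, - 4, - 2 * sqrt(5)/5,0,sqrt(15 )/15,sqrt( 7 )/7,sqrt( 2) /2,sqrt(6), sqrt( 6),E, pi, sqrt( 11 ),sqrt( 13), 3*E,9 ]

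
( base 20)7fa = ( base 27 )475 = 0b110000100110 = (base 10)3110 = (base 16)C26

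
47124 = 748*63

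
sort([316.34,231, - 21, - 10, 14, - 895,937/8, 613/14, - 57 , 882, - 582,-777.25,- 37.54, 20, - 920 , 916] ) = [  -  920, - 895, - 777.25,-582, - 57, - 37.54,  -  21, - 10, 14,20, 613/14 , 937/8,  231,316.34, 882, 916 ]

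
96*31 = 2976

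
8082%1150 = 32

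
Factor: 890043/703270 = 2^( - 1 )*3^1*5^ ( - 1 )* 7^1*11^1*3853^1*70327^( - 1 ) 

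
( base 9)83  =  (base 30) 2f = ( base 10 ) 75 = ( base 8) 113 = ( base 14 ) 55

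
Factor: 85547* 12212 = 1044699964 = 2^2 * 7^1*  11^2 *43^1*71^1 * 101^1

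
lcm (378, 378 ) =378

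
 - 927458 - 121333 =-1048791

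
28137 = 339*83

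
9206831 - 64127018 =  - 54920187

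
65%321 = 65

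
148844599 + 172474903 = 321319502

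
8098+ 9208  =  17306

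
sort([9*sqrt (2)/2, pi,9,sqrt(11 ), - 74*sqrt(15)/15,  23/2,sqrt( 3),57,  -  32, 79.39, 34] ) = [ - 32, - 74*sqrt(15 )/15, sqrt(3 ),pi, sqrt(11),9*sqrt (2 ) /2,9,23/2,34, 57,  79.39] 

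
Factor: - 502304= - 2^5 *11^1 * 1427^1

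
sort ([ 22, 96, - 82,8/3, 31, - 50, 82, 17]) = [ - 82, - 50, 8/3, 17, 22, 31, 82,  96] 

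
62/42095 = 62/42095 = 0.00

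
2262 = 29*78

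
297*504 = 149688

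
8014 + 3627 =11641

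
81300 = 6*13550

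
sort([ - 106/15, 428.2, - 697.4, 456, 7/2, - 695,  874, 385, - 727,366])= [  -  727,  -  697.4, - 695, - 106/15, 7/2, 366, 385,428.2, 456,  874]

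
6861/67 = 102 + 27/67  =  102.40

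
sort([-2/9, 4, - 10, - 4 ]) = [ - 10, - 4, - 2/9,4]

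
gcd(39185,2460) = 5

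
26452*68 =1798736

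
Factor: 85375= 5^3 * 683^1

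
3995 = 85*47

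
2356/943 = 2356/943 = 2.50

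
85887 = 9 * 9543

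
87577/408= 214+265/408 = 214.65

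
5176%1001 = 171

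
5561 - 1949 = 3612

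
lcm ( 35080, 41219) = 1648760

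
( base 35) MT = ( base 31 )PO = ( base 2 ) 1100011111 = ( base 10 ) 799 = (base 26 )14J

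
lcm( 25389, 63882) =1980342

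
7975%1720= 1095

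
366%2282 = 366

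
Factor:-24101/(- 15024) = 77/48= 2^(-4)*3^( - 1) * 7^1*11^1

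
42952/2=21476 = 21476.00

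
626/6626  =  313/3313=0.09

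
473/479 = 473/479  =  0.99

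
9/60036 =3/20012 =0.00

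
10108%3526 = 3056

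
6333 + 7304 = 13637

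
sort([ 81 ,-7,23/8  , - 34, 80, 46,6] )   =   [ -34,- 7,23/8, 6,46,80,81 ]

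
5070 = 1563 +3507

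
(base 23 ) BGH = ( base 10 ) 6204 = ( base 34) 5cg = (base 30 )6qo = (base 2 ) 1100000111100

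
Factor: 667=23^1 * 29^1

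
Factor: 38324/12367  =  2^2  *11^1*13^1*67^1*83^( - 1)*149^(-1)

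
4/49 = 4/49 = 0.08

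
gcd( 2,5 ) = 1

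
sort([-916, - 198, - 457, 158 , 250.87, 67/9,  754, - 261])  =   [-916,-457, - 261 , - 198,67/9, 158, 250.87, 754] 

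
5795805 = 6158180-362375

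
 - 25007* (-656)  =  16404592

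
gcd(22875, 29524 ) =61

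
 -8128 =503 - 8631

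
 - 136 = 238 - 374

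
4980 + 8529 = 13509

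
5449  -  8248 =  - 2799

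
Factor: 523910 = 2^1 * 5^1*52391^1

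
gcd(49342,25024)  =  2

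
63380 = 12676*5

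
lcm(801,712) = 6408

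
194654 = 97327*2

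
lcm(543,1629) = 1629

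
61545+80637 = 142182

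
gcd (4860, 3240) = 1620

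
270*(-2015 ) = -544050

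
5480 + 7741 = 13221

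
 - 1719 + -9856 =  - 11575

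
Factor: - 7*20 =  - 2^2 * 5^1*7^1 = - 140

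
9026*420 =3790920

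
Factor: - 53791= - 53791^1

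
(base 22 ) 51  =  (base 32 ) 3f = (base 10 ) 111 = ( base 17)69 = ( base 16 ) 6F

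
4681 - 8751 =  -  4070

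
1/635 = 1/635 = 0.00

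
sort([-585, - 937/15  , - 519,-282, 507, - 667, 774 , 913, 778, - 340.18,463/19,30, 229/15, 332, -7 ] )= [ - 667, -585, - 519,-340.18 ,-282,  -  937/15 , - 7,229/15, 463/19, 30, 332, 507, 774 , 778, 913 ] 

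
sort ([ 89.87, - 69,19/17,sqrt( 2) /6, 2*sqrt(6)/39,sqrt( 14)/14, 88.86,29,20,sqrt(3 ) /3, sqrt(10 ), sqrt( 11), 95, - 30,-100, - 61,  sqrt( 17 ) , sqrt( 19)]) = [ - 100, - 69, - 61, - 30,2*sqrt( 6 )/39,sqrt(2) /6, sqrt (14 )/14,sqrt( 3)/3,19/17,sqrt(10),sqrt( 11), sqrt(17),sqrt( 19 ), 20,29, 88.86 , 89.87, 95] 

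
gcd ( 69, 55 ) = 1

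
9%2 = 1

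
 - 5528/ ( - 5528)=1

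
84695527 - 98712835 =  - 14017308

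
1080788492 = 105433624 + 975354868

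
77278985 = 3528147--73750838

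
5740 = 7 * 820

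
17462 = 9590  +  7872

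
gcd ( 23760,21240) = 360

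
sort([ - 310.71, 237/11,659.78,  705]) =[-310.71,  237/11,  659.78 , 705]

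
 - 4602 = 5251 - 9853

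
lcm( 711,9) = 711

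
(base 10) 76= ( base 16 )4c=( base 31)2E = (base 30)2G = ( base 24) 34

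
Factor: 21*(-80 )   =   - 2^4 * 3^1*5^1*7^1 = -  1680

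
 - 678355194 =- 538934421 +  - 139420773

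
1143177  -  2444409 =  - 1301232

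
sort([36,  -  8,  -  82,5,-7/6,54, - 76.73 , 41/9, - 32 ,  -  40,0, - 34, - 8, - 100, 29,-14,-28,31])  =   [-100,-82, - 76.73, - 40,  -  34, - 32, - 28,-14,  -  8, - 8, - 7/6, 0,41/9, 5, 29, 31,36,54 ]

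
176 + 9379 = 9555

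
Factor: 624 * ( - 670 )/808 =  - 2^2*3^1*5^1*13^1*67^1*101^(-1) = - 52260/101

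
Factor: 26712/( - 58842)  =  -2^2*53^1*467^(  -  1)= -  212/467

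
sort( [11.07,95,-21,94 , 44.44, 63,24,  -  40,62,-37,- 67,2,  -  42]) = [ - 67, -42, - 40,-37,- 21,2,11.07,  24 , 44.44, 62,63,  94,95]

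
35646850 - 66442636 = -30795786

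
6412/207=6412/207  =  30.98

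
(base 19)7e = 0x93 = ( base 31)4N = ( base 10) 147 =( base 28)57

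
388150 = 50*7763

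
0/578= 0= 0.00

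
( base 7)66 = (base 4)300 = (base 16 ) 30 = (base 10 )48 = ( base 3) 1210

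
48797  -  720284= - 671487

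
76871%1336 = 719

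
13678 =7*1954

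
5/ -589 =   -  1 + 584/589 = - 0.01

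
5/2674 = 5/2674 = 0.00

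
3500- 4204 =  - 704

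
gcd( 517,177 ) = 1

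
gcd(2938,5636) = 2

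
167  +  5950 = 6117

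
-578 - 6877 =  - 7455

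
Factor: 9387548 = 2^2*2346887^1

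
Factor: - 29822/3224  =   - 37/4 = - 2^ (-2)*37^1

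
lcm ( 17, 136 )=136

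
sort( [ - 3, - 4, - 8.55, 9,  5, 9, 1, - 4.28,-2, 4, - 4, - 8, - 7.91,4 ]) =[- 8.55, - 8, - 7.91, - 4.28 , - 4, - 4, -3, - 2,1, 4, 4, 5, 9,9]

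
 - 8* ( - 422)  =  3376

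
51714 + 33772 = 85486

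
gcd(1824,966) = 6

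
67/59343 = 67/59343 = 0.00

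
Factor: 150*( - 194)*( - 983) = 2^2*3^1* 5^2*97^1*983^1 = 28605300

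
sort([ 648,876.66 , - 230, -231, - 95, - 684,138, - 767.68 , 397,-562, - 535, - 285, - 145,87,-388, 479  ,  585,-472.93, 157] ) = [-767.68 ,-684, - 562, - 535, - 472.93,-388, - 285 ,-231,-230, -145,-95,87,138,157,397, 479,585,648,876.66 ]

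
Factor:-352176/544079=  - 2^4*3^1  *11^1*23^1*29^1*43^( - 1 )*12653^( - 1 ) 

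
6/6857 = 6/6857=0.00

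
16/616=2/77 =0.03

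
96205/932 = 96205/932 = 103.22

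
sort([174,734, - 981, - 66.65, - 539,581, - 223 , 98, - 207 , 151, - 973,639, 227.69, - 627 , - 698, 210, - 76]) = [ - 981, - 973, - 698,-627, - 539 , - 223 , - 207,  -  76, - 66.65, 98 , 151, 174 , 210, 227.69, 581, 639 , 734]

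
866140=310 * 2794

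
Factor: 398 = 2^1*199^1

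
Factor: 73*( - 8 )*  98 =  - 2^4 * 7^2*73^1  =  - 57232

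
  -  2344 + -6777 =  - 9121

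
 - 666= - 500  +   - 166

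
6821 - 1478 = 5343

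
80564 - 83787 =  - 3223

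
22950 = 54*425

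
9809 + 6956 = 16765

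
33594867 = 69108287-35513420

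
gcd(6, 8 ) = 2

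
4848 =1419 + 3429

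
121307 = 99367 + 21940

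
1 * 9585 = 9585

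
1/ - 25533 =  -1/25533 = - 0.00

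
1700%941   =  759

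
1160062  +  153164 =1313226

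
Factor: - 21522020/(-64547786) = 10761010/32273893=2^1*5^1*13^1*23^1*59^1*61^1*1523^(  -  1 )*21191^( -1 ) 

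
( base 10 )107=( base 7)212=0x6B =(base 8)153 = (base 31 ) 3E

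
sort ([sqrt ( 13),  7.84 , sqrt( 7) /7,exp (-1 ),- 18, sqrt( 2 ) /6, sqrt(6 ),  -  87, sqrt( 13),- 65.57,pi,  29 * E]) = [-87,-65.57, -18,sqrt( 2 ) /6, exp( - 1 ),sqrt ( 7 ) /7, sqrt( 6),pi,  sqrt( 13), sqrt ( 13),  7.84,  29 * E ] 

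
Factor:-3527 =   -  3527^1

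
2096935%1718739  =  378196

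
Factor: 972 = 2^2*3^5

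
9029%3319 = 2391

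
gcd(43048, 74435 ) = 1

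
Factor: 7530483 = 3^1*109^1*23029^1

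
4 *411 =1644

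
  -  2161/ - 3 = 2161/3=720.33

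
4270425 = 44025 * 97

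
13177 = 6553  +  6624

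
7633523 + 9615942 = 17249465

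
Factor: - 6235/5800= -2^( - 3 )*5^ ( - 1 )*43^1 = - 43/40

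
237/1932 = 79/644  =  0.12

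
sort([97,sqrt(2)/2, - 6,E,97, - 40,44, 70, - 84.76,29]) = [ - 84.76 ,  -  40,  -  6, sqrt( 2)/2 , E , 29, 44, 70,97,97] 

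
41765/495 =84  +  37/99 = 84.37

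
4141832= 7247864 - 3106032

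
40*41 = 1640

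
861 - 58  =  803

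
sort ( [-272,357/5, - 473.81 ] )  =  [ - 473.81, - 272,357/5] 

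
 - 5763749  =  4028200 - 9791949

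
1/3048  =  1/3048  =  0.00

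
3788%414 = 62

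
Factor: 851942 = 2^1 * 7^1*13^1*31^1*151^1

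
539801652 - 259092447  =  280709205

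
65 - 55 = 10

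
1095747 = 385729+710018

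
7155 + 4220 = 11375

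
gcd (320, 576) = 64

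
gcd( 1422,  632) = 158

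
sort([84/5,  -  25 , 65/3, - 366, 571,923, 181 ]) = [ - 366, - 25, 84/5 , 65/3,181, 571,923 ] 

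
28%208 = 28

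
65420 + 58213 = 123633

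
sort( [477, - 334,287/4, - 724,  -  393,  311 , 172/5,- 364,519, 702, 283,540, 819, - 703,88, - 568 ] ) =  [ - 724,-703,-568, - 393, - 364,- 334,  172/5,287/4 , 88,283,311, 477,  519,540,702,819 ] 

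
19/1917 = 19/1917 = 0.01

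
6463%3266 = 3197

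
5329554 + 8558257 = 13887811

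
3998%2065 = 1933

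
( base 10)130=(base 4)2002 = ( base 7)244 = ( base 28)4i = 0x82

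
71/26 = 2 + 19/26 = 2.73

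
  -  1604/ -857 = 1604/857 = 1.87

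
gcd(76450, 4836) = 2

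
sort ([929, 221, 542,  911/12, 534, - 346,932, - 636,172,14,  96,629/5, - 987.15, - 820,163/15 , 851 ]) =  [ - 987.15, - 820,  -  636, - 346,163/15, 14, 911/12,96,629/5,172, 221,534,542,851,929,932]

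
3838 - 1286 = 2552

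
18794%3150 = 3044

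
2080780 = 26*80030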